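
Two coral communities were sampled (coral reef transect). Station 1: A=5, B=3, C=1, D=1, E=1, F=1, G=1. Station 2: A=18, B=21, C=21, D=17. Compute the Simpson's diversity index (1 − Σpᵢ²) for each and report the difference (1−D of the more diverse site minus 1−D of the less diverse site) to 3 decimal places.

0.021

Station 1: N=13, proportions 0.38462, 0.23077, 0.07692, 0.07692, 0.07692, 0.07692, 0.07692, giving 1−D = 0.76923 (working shown to 5 dp, full precision carried).
Station 2: N=77, proportions 0.23377, 0.27273, 0.27273, 0.22078, giving 1−D = 0.74785.
Difference = |0.76923 − 0.74785| = 0.02138, i.e. 0.021 to 3 decimal places.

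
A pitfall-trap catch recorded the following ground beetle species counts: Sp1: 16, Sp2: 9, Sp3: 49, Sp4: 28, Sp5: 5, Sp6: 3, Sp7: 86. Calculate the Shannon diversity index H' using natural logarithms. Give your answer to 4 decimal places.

Total N = 16+9+49+28+5+3+86 = 196, so the proportions are 0.081633, 0.045918, 0.25, 0.142857, 0.02551, 0.015306, 0.438776 (working shown to 6 dp, full precision carried).
Each pᵢ ln pᵢ term: 0.081633×(-2.505526)=-0.204533, 0.045918×(-3.080890)=-0.141469, 0.25×(-1.386294)=-0.346574, 0.142857×(-1.945910)=-0.277987, 0.02551×(-3.668677)=-0.093589, 0.015306×(-4.179502)=-0.063972, 0.438776×(-0.823767)=-0.361449.
Sum = -1.489573, so H' = 1.4896.

1.4896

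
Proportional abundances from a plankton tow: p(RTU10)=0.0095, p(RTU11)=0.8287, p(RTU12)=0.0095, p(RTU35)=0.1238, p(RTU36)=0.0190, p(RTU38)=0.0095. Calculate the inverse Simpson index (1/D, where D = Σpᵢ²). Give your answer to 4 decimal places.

D = 0.0095² + 0.8287² + 0.0095² + 0.1238² + 0.019² + 0.0095² = 0.0000902 + 0.6867437 + 0.0000902 + 0.0153264 + 0.0003610 + 0.0000902 = 0.7027019 (working shown to 7 dp, full precision carried).
So 1/D = 1.423079, i.e. 1.4231 to 4 decimal places.

1.4231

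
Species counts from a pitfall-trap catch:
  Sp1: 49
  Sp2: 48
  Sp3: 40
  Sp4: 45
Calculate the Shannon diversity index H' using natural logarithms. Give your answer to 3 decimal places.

Total N = 49+48+40+45 = 182, so the proportions are 0.26923, 0.26374, 0.21978, 0.24725 (working shown to 5 dp, full precision carried).
Each pᵢ ln pᵢ term: 0.26923×(-1.31219)=-0.35328, 0.26374×(-1.33281)=-0.35151, 0.21978×(-1.51513)=-0.33299, 0.24725×(-1.39734)=-0.34550.
Sum = -1.38328, so H' = 1.383.

1.383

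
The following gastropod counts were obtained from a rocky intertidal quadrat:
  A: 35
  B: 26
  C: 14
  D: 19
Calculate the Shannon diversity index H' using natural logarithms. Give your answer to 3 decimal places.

Total N = 35+26+14+19 = 94, so the proportions are 0.37234, 0.2766, 0.14894, 0.20213 (working shown to 5 dp, full precision carried).
Each pᵢ ln pᵢ term: 0.37234×(-0.98795)=-0.36785, 0.2766×(-1.28520)=-0.35548, 0.14894×(-1.90424)=-0.28361, 0.20213×(-1.59886)=-0.32317.
Sum = -1.33012, so H' = 1.330.

1.330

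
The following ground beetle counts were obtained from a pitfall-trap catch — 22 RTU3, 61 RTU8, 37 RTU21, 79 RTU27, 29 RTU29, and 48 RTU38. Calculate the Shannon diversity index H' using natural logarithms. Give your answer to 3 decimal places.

Total N = 22+61+37+79+29+48 = 276, so the proportions are 0.07971, 0.22101, 0.13406, 0.28623, 0.10507, 0.17391 (working shown to 5 dp, full precision carried).
Each pᵢ ln pᵢ term: 0.07971×(-2.52936)=-0.20162, 0.22101×(-1.50953)=-0.33363, 0.13406×(-2.00948)=-0.26939, 0.28623×(-1.25095)=-0.35806, 0.10507×(-2.25311)=-0.23674, 0.17391×(-1.74920)=-0.30421.
Sum = -1.70364, so H' = 1.704.

1.704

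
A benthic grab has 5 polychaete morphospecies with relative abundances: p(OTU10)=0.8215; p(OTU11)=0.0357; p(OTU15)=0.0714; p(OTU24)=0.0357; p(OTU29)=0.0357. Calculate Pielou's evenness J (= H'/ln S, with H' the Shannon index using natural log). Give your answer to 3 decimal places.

0.439

H' = −Σ pᵢ ln pᵢ = −((-0.16153) + (-0.11897) + (-0.18846) + (-0.11897) + (-0.11897)) = 0.70691 (working shown to 5 dp, full precision carried).
With S = 5 species, ln S = 1.60944, so J = 0.70691/1.60944 = 0.43922, i.e. 0.439 to 3 decimal places.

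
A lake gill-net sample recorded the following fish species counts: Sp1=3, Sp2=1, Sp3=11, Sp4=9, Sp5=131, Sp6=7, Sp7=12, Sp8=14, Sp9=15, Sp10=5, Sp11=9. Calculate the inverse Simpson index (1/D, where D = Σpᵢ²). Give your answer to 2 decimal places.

2.60

Total N = 3+1+11+9+131+7+12+14+15+5+9 = 217, so the proportions are 0.01382, 0.00461, 0.05069, 0.04147, 0.60369, 0.03226, 0.0553, 0.06452, 0.06912, 0.02304, 0.04147 (working shown to 5 dp, full precision carried).
D = 0.01382² + 0.00461² + 0.05069² + 0.04147² + 0.60369² + 0.03226² + 0.0553² + 0.06452² + 0.06912² + 0.02304² + 0.04147² = 0.00019 + 0.00002 + 0.00257 + 0.00172 + 0.36444 + 0.00104 + 0.00306 + 0.00416 + 0.00478 + 0.00053 + 0.00172 = 0.38423.
So 1/D = 2.6026, i.e. 2.60 to 2 decimal places.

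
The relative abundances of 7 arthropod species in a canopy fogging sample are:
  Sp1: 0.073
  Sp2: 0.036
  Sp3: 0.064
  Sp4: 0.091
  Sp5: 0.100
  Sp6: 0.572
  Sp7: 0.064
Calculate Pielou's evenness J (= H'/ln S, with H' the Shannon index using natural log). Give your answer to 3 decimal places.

0.735

H' = −Σ pᵢ ln pᵢ = −((-0.19106) + (-0.11967) + (-0.17593) + (-0.21812) + (-0.23026) + (-0.31953) + (-0.17593)) = 1.43050 (working shown to 5 dp, full precision carried).
With S = 7 species, ln S = 1.94591, so J = 1.43050/1.94591 = 0.73513, i.e. 0.735 to 3 decimal places.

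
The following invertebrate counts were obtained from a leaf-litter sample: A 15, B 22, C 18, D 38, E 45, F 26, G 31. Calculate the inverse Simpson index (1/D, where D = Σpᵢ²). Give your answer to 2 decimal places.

6.19

Total N = 15+22+18+38+45+26+31 = 195, so the proportions are 0.076923, 0.112821, 0.092308, 0.194872, 0.230769, 0.133333, 0.158974 (working shown to 6 dp, full precision carried).
D = 0.076923² + 0.112821² + 0.092308² + 0.194872² + 0.230769² + 0.133333² + 0.158974² = 0.005917 + 0.012728 + 0.008521 + 0.037975 + 0.053254 + 0.017778 + 0.025273 = 0.161446.
So 1/D = 6.1940, i.e. 6.19 to 2 decimal places.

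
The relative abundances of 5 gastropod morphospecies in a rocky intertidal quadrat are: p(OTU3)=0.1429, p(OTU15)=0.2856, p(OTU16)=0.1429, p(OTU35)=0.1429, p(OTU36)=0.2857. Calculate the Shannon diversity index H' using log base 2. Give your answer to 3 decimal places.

Each pᵢ log₂ pᵢ term (working shown to 5 dp, full precision carried): 0.1429×(-2.80692)=-0.40111, 0.2856×(-1.80793)=-0.51635, 0.1429×(-2.80692)=-0.40111, 0.1429×(-2.80692)=-0.40111, 0.2857×(-1.80743)=-0.51638.
Sum = -2.23605, so H' = 2.236.

2.236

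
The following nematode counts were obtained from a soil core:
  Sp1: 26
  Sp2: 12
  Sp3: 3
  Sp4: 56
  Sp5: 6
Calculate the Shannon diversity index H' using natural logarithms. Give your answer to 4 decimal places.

Total N = 26+12+3+56+6 = 103, so the proportions are 0.252427, 0.116505, 0.029126, 0.543689, 0.058252 (working shown to 6 dp, full precision carried).
Each pᵢ ln pᵢ term: 0.252427×(-1.376632)=-0.347499, 0.116505×(-2.149822)=-0.250465, 0.029126×(-3.536117)=-0.102994, 0.543689×(-0.609377)=-0.331312, 0.058252×(-2.842970)=-0.165610.
Sum = -1.197880, so H' = 1.1979.

1.1979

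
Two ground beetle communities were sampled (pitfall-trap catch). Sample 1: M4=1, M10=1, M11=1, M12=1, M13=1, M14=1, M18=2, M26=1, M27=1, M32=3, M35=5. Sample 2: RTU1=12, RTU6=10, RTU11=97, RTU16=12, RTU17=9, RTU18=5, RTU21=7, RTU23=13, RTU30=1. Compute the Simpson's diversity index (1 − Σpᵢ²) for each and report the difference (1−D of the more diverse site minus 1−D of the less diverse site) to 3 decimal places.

0.225

Sample 1: N=18, proportions 0.0555556, 0.0555556, 0.0555556, 0.0555556, 0.0555556, 0.0555556, 0.1111111, 0.0555556, 0.0555556, 0.1666667, 0.2777778, giving 1−D = 0.8580247 (working shown to 7 dp, full precision carried).
Sample 2: N=166, proportions 0.0722892, 0.060241, 0.5843373, 0.0722892, 0.0542169, 0.0301205, 0.0421687, 0.0783133, 0.0060241, giving 1−D = 0.6326753.
Difference = |0.8580247 − 0.6326753| = 0.2253494, i.e. 0.225 to 3 decimal places.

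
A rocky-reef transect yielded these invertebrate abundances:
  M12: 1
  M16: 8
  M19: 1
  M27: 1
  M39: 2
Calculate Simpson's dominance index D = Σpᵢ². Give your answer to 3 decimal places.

Total N = 1+8+1+1+2 = 13, so the proportions are 0.07692, 0.61538, 0.07692, 0.07692, 0.15385 (working shown to 5 dp, full precision carried).
D = 0.07692² + 0.61538² + 0.07692² + 0.07692² + 0.15385² = 0.00592 + 0.37870 + 0.00592 + 0.00592 + 0.02367 = 0.42012.
To 3 decimal places, D = 0.420.

0.420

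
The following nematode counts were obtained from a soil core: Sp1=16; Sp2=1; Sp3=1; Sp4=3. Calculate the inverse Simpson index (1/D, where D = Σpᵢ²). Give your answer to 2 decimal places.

Total N = 16+1+1+3 = 21, so the proportions are 0.7619, 0.04762, 0.04762, 0.14286 (working shown to 5 dp, full precision carried).
D = 0.7619² + 0.04762² + 0.04762² + 0.14286² = 0.58050 + 0.00227 + 0.00227 + 0.02041 = 0.60544.
So 1/D = 1.6517, i.e. 1.65 to 2 decimal places.

1.65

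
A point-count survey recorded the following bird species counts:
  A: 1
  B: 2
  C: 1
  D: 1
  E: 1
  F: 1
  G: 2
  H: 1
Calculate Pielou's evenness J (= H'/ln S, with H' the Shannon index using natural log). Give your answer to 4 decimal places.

Total N = 1+2+1+1+1+1+2+1 = 10, so the proportions are 0.1, 0.2, 0.1, 0.1, 0.1, 0.1, 0.2, 0.1 (working shown to 6 dp, full precision carried).
H' = −Σ pᵢ ln pᵢ = −((-0.230259) + (-0.321888) + (-0.230259) + (-0.230259) + (-0.230259) + (-0.230259) + (-0.321888) + (-0.230259)) = 2.025326.
With S = 8 species, ln S = 2.079442, so J = 2.025326/2.079442 = 0.973976, i.e. 0.9740 to 4 decimal places.

0.9740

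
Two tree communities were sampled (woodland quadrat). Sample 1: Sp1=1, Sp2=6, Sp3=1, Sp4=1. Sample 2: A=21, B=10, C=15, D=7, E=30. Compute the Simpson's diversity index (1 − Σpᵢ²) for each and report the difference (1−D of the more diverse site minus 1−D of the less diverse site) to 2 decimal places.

0.23

Sample 1: N=9, proportions 0.11111, 0.66667, 0.11111, 0.11111, giving 1−D = 0.51852 (working shown to 5 dp, full precision carried).
Sample 2: N=83, proportions 0.25301, 0.12048, 0.18072, 0.08434, 0.36145, giving 1−D = 0.75105.
Difference = |0.51852 − 0.75105| = 0.23253, i.e. 0.23 to 2 decimal places.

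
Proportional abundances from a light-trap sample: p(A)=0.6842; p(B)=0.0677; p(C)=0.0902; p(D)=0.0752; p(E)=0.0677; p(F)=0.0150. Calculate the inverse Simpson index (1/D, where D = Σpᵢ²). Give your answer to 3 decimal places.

D = 0.6842² + 0.0677² + 0.0902² + 0.0752² + 0.0677² + 0.015² = 0.468130 + 0.004583 + 0.008136 + 0.005655 + 0.004583 + 0.000225 = 0.491312 (working shown to 6 dp, full precision carried).
So 1/D = 2.03537, i.e. 2.035 to 3 decimal places.

2.035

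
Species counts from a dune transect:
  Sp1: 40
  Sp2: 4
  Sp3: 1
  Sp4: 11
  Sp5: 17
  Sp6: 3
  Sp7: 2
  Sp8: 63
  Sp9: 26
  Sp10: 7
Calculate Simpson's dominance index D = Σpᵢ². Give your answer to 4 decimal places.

0.2224

Total N = 40+4+1+11+17+3+2+63+26+7 = 174, so the proportions are 0.229885, 0.022989, 0.005747, 0.063218, 0.097701, 0.017241, 0.011494, 0.362069, 0.149425, 0.04023 (working shown to 6 dp, full precision carried).
D = 0.229885² + 0.022989² + 0.005747² + 0.063218² + 0.097701² + 0.017241² + 0.011494² + 0.362069² + 0.149425² + 0.04023² = 0.052847 + 0.000528 + 0.000033 + 0.003997 + 0.009546 + 0.000297 + 0.000132 + 0.131094 + 0.022328 + 0.001618 = 0.222420.
To 4 decimal places, D = 0.2224.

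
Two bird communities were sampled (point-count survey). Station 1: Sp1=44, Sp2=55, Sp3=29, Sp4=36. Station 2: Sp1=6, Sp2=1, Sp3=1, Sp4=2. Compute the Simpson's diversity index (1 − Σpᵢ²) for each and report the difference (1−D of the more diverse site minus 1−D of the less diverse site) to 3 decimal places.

Station 1: N=164, proportions 0.26829, 0.33537, 0.17683, 0.21951, giving 1−D = 0.73609 (working shown to 5 dp, full precision carried).
Station 2: N=10, proportions 0.6, 0.1, 0.1, 0.2, giving 1−D = 0.58000.
Difference = |0.73609 − 0.58000| = 0.15609, i.e. 0.156 to 3 decimal places.

0.156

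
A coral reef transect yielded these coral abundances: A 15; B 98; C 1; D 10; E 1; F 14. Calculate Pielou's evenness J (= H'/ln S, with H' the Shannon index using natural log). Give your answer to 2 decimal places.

0.55

Total N = 15+98+1+10+1+14 = 139, so the proportions are 0.1079, 0.705, 0.0072, 0.0719, 0.0072, 0.1007 (working shown to 4 dp, full precision carried).
H' = −Σ pᵢ ln pᵢ = −((-0.2403) + (-0.2464) + (-0.0355) + (-0.1893) + (-0.0355) + (-0.2312)) = 0.9782.
With S = 6 species, ln S = 1.7918, so J = 0.9782/1.7918 = 0.5460, i.e. 0.55 to 2 decimal places.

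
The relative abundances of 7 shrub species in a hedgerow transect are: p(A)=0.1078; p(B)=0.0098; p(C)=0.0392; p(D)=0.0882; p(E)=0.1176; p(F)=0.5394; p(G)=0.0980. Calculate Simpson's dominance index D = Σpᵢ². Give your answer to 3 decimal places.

0.335

D = 0.1078² + 0.0098² + 0.0392² + 0.0882² + 0.1176² + 0.5394² + 0.098² = 0.01162 + 0.00010 + 0.00154 + 0.00778 + 0.01383 + 0.29095 + 0.00960 = 0.33542 (working shown to 5 dp, full precision carried).
To 3 decimal places, D = 0.335.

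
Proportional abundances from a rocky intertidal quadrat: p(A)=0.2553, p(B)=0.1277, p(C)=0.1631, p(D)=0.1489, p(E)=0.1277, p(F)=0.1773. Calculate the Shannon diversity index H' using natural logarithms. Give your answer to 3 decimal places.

Each pᵢ ln pᵢ term (working shown to 5 dp, full precision carried): 0.2553×(-1.36532)=-0.34857, 0.1277×(-2.05807)=-0.26282, 0.1631×(-1.81339)=-0.29576, 0.1489×(-1.90448)=-0.28358, 0.1277×(-2.05807)=-0.26282, 0.1773×(-1.72991)=-0.30671.
Sum = -1.76025, so H' = 1.760.

1.760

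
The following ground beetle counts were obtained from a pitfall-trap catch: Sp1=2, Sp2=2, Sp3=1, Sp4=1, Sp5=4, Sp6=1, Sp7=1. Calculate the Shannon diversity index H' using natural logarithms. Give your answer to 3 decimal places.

1.792

Total N = 2+2+1+1+4+1+1 = 12, so the proportions are 0.16667, 0.16667, 0.08333, 0.08333, 0.33333, 0.08333, 0.08333 (working shown to 5 dp, full precision carried).
Each pᵢ ln pᵢ term: 0.16667×(-1.79176)=-0.29863, 0.16667×(-1.79176)=-0.29863, 0.08333×(-2.48491)=-0.20708, 0.08333×(-2.48491)=-0.20708, 0.33333×(-1.09861)=-0.36620, 0.08333×(-2.48491)=-0.20708, 0.08333×(-2.48491)=-0.20708.
Sum = -1.79176, so H' = 1.792.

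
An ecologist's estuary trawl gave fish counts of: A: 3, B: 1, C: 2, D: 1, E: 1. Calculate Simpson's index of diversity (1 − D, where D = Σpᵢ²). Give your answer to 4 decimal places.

Total N = 3+1+2+1+1 = 8, so the proportions are 0.375, 0.125, 0.25, 0.125, 0.125 (working shown to 6 dp, full precision carried).
D = 0.375² + 0.125² + 0.25² + 0.125² + 0.125² = 0.140625 + 0.015625 + 0.062500 + 0.015625 + 0.015625 = 0.250000.
So 1 − D = 0.750000, i.e. 0.7500 to 4 decimal places.

0.7500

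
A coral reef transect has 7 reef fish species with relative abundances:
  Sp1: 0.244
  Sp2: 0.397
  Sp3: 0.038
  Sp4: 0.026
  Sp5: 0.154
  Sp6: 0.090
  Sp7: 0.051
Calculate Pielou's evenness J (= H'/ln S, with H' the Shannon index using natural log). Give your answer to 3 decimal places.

0.815

H' = −Σ pᵢ ln pᵢ = −((-0.34418) + (-0.36676) + (-0.12427) + (-0.09489) + (-0.28810) + (-0.21672) + (-0.15177)) = 1.58669 (working shown to 5 dp, full precision carried).
With S = 7 species, ln S = 1.94591, so J = 1.58669/1.94591 = 0.81540, i.e. 0.815 to 3 decimal places.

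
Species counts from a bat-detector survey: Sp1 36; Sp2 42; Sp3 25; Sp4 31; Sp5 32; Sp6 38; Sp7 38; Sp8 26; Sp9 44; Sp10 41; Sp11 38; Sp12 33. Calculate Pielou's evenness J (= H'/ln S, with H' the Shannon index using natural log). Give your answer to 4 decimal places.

Total N = 36+42+25+31+32+38+38+26+44+41+38+33 = 424, so the proportions are 0.084906, 0.099057, 0.058962, 0.073113, 0.075472, 0.089623, 0.089623, 0.061321, 0.103774, 0.096698, 0.089623, 0.07783 (working shown to 6 dp, full precision carried).
H' = −Σ pᵢ ln pᵢ = −((-0.209396) + (-0.229025) + (-0.166914) + (-0.191246) + (-0.195019) + (-0.216183) + (-0.216183) + (-0.171185) + (-0.235104) + (-0.225902) + (-0.216183) + (-0.198718)) = 2.471057.
With S = 12 species, ln S = 2.484907, so J = 2.471057/2.484907 = 0.994427, i.e. 0.9944 to 4 decimal places.

0.9944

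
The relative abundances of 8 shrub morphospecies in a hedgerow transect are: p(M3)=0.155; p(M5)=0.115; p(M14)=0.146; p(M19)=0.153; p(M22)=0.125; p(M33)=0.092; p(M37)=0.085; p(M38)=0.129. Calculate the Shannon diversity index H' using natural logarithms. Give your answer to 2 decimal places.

2.06

Each pᵢ ln pᵢ term (working shown to 4 dp, full precision carried): 0.155×(-1.8643)=-0.2890, 0.115×(-2.1628)=-0.2487, 0.146×(-1.9241)=-0.2809, 0.153×(-1.8773)=-0.2872, 0.125×(-2.0794)=-0.2599, 0.092×(-2.3860)=-0.2195, 0.085×(-2.4651)=-0.2095, 0.129×(-2.0479)=-0.2642.
Sum = -2.0590, so H' = 2.06.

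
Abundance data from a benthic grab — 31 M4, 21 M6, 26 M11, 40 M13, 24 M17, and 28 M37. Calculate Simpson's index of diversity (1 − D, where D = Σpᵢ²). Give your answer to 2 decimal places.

Total N = 31+21+26+40+24+28 = 170, so the proportions are 0.1824, 0.1235, 0.1529, 0.2353, 0.1412, 0.1647 (working shown to 4 dp, full precision carried).
D = 0.1824² + 0.1235² + 0.1529² + 0.2353² + 0.1412² + 0.1647² = 0.0333 + 0.0153 + 0.0234 + 0.0554 + 0.0199 + 0.0271 = 0.1743.
So 1 − D = 0.8257, i.e. 0.83 to 2 decimal places.

0.83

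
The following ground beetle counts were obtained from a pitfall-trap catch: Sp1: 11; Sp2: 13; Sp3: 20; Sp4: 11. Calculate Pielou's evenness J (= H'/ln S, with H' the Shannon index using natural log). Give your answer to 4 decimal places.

Total N = 11+13+20+11 = 55, so the proportions are 0.2, 0.236364, 0.363636, 0.2 (working shown to 6 dp, full precision carried).
H' = −Σ pᵢ ln pᵢ = −((-0.321888) + (-0.340927) + (-0.367855) + (-0.321888)) = 1.352557.
With S = 4 species, ln S = 1.386294, so J = 1.352557/1.386294 = 0.975664, i.e. 0.9757 to 4 decimal places.

0.9757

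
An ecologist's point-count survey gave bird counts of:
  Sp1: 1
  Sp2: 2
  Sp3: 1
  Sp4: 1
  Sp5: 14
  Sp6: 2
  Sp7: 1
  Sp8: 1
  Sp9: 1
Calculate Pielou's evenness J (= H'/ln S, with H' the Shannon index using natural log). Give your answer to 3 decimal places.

0.693

Total N = 1+2+1+1+14+2+1+1+1 = 24, so the proportions are 0.04167, 0.08333, 0.04167, 0.04167, 0.58333, 0.08333, 0.04167, 0.04167, 0.04167 (working shown to 5 dp, full precision carried).
H' = −Σ pᵢ ln pᵢ = −((-0.13242) + (-0.20708) + (-0.13242) + (-0.13242) + (-0.31441) + (-0.20708) + (-0.13242) + (-0.13242) + (-0.13242)) = 1.52308.
With S = 9 species, ln S = 2.19722, so J = 1.52308/2.19722 = 0.69318, i.e. 0.693 to 3 decimal places.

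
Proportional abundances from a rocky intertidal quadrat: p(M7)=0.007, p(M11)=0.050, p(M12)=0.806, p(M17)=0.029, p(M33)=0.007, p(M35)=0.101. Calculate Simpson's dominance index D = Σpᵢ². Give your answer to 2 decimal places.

D = 0.007² + 0.05² + 0.806² + 0.029² + 0.007² + 0.101² = 0.0000 + 0.0025 + 0.6496 + 0.0008 + 0.0000 + 0.0102 = 0.6633 (working shown to 4 dp, full precision carried).
To 2 decimal places, D = 0.66.

0.66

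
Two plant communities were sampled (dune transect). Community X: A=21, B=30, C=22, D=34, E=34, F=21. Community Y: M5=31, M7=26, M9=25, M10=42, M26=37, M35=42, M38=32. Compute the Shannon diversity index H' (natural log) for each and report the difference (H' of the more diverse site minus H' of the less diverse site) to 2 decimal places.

0.16

Community X: N=162, proportions 0.12963, 0.18519, 0.1358, 0.20988, 0.20988, 0.12963, giving H' = 1.76845 (working shown to 5 dp, full precision carried).
Community Y: N=235, proportions 0.13191, 0.11064, 0.10638, 0.17872, 0.15745, 0.17872, 0.13617, giving H' = 1.92721.
Difference = |1.76845 − 1.92721| = 0.15876, i.e. 0.16 to 2 decimal places.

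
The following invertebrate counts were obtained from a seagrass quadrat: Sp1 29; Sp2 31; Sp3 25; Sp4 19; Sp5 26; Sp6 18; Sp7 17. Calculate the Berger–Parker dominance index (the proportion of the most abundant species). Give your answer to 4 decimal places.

0.1879

Total N = 29+31+25+19+26+18+17 = 165, so the proportions are 0.175758, 0.187879, 0.151515, 0.115152, 0.157576, 0.109091, 0.10303 (working shown to 6 dp, full precision carried).
The largest proportion is 0.187879, i.e. d = 0.1879 to 4 decimal places.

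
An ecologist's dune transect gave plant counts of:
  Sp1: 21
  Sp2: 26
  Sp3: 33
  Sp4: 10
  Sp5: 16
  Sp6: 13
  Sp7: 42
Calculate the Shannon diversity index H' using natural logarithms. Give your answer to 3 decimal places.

1.841

Total N = 21+26+33+10+16+13+42 = 161, so the proportions are 0.13043, 0.16149, 0.20497, 0.06211, 0.09938, 0.08075, 0.26087 (working shown to 5 dp, full precision carried).
Each pᵢ ln pᵢ term: 0.13043×(-2.03688)=-0.26568, 0.16149×(-1.82331)=-0.29445, 0.20497×(-1.58490)=-0.32485, 0.06211×(-2.77882)=-0.17260, 0.09938×(-2.30882)=-0.22945, 0.08075×(-2.51646)=-0.20319, 0.26087×(-1.34373)=-0.35054.
Sum = -1.84076, so H' = 1.841.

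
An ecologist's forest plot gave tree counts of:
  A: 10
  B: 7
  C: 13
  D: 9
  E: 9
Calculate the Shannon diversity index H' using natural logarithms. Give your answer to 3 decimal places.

Total N = 10+7+13+9+9 = 48, so the proportions are 0.20833, 0.14583, 0.27083, 0.1875, 0.1875 (working shown to 5 dp, full precision carried).
Each pᵢ ln pᵢ term: 0.20833×(-1.56862)=-0.32679, 0.14583×(-1.92529)=-0.28077, 0.27083×(-1.30625)=-0.35378, 0.1875×(-1.67398)=-0.31387, 0.1875×(-1.67398)=-0.31387.
Sum = -1.58908, so H' = 1.589.

1.589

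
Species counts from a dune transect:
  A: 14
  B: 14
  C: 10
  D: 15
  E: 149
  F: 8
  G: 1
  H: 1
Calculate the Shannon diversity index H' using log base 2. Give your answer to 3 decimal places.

1.605

Total N = 14+14+10+15+149+8+1+1 = 212, so the proportions are 0.06604, 0.06604, 0.04717, 0.07075, 0.70283, 0.03774, 0.00472, 0.00472 (working shown to 5 dp, full precision carried).
Each pᵢ log₂ pᵢ term: 0.06604×(-3.92057)=-0.25891, 0.06604×(-3.92057)=-0.25891, 0.04717×(-4.40599)=-0.20783, 0.07075×(-3.82103)=-0.27036, 0.70283×(-0.50875)=-0.35757, 0.03774×(-4.72792)=-0.17841, 0.00472×(-7.72792)=-0.03645, 0.00472×(-7.72792)=-0.03645.
Sum = -1.60488, so H' = 1.605.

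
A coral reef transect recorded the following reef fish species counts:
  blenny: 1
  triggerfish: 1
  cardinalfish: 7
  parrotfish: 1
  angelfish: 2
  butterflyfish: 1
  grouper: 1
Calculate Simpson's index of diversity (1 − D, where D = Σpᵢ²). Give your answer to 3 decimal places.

0.704

Total N = 1+1+7+1+2+1+1 = 14, so the proportions are 0.07143, 0.07143, 0.5, 0.07143, 0.14286, 0.07143, 0.07143 (working shown to 5 dp, full precision carried).
D = 0.07143² + 0.07143² + 0.5² + 0.07143² + 0.14286² + 0.07143² + 0.07143² = 0.00510 + 0.00510 + 0.25000 + 0.00510 + 0.02041 + 0.00510 + 0.00510 = 0.29592.
So 1 − D = 0.70408, i.e. 0.704 to 3 decimal places.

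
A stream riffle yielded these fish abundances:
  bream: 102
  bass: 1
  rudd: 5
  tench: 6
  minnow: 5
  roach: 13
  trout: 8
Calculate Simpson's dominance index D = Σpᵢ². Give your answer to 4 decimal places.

0.5471

Total N = 102+1+5+6+5+13+8 = 140, so the proportions are 0.728571, 0.007143, 0.035714, 0.042857, 0.035714, 0.092857, 0.057143 (working shown to 6 dp, full precision carried).
D = 0.728571² + 0.007143² + 0.035714² + 0.042857² + 0.035714² + 0.092857² + 0.057143² = 0.530816 + 0.000051 + 0.001276 + 0.001837 + 0.001276 + 0.008622 + 0.003265 = 0.547143.
To 4 decimal places, D = 0.5471.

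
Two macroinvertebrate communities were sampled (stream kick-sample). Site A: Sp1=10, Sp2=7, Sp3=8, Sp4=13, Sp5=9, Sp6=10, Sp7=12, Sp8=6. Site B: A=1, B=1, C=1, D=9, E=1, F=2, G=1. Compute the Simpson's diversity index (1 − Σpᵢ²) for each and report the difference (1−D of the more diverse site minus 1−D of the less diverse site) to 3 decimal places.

Site A: N=75, proportions 0.13333, 0.09333, 0.10667, 0.17333, 0.12, 0.13333, 0.16, 0.08, giving 1−D = 0.86791 (working shown to 5 dp, full precision carried).
Site B: N=16, proportions 0.0625, 0.0625, 0.0625, 0.5625, 0.0625, 0.125, 0.0625, giving 1−D = 0.64844.
Difference = |0.86791 − 0.64844| = 0.21947, i.e. 0.219 to 3 decimal places.

0.219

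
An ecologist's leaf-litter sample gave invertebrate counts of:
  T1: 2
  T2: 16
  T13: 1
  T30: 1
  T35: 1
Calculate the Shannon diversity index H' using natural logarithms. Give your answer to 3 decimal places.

0.866

Total N = 2+16+1+1+1 = 21, so the proportions are 0.09524, 0.7619, 0.04762, 0.04762, 0.04762 (working shown to 5 dp, full precision carried).
Each pᵢ ln pᵢ term: 0.09524×(-2.35138)=-0.22394, 0.7619×(-0.27193)=-0.20719, 0.04762×(-3.04452)=-0.14498, 0.04762×(-3.04452)=-0.14498, 0.04762×(-3.04452)=-0.14498.
Sum = -0.86606, so H' = 0.866.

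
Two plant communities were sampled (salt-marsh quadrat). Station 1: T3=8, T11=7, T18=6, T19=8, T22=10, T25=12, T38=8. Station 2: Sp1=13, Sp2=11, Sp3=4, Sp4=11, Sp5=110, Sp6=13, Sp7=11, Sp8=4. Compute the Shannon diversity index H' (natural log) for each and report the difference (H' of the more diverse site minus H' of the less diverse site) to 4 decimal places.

Station 1: N=59, proportions 0.135593, 0.118644, 0.101695, 0.135593, 0.169492, 0.20339, 0.135593, giving H' = 1.922906 (working shown to 6 dp, full precision carried).
Station 2: N=177, proportions 0.073446, 0.062147, 0.022599, 0.062147, 0.621469, 0.073446, 0.062147, 0.022599, giving H' = 1.368452.
Difference = |1.922906 − 1.368452| = 0.554454, i.e. 0.5545 to 4 decimal places.

0.5545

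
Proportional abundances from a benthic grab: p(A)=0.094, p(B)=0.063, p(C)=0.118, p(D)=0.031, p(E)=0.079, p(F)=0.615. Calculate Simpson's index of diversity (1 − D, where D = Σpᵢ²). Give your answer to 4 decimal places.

D = 0.094² + 0.063² + 0.118² + 0.031² + 0.079² + 0.615² = 0.008836 + 0.003969 + 0.013924 + 0.000961 + 0.006241 + 0.378225 = 0.412156 (working shown to 6 dp, full precision carried).
So 1 − D = 0.587844, i.e. 0.5878 to 4 decimal places.

0.5878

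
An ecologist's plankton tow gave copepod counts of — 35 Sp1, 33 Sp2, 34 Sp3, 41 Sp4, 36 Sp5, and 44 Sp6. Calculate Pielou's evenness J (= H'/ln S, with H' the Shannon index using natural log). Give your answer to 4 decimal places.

0.9969

Total N = 35+33+34+41+36+44 = 223, so the proportions are 0.156951, 0.147982, 0.152466, 0.183857, 0.161435, 0.197309 (working shown to 6 dp, full precision carried).
H' = −Σ pᵢ ln pᵢ = −((-0.290645) + (-0.282744) + (-0.286760) + (-0.311379) + (-0.294401) + (-0.320230)) = 1.786160.
With S = 6 species, ln S = 1.791759, so J = 1.786160/1.791759 = 0.996875, i.e. 0.9969 to 4 decimal places.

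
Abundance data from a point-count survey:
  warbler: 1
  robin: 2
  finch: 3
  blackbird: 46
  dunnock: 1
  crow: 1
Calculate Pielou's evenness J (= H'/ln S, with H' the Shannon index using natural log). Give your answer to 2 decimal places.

0.36

Total N = 1+2+3+46+1+1 = 54, so the proportions are 0.0185, 0.037, 0.0556, 0.8519, 0.0185, 0.0185 (working shown to 4 dp, full precision carried).
H' = −Σ pᵢ ln pᵢ = −((-0.0739) + (-0.1221) + (-0.1606) + (-0.1366) + (-0.0739) + (-0.0739)) = 0.6408.
With S = 6 species, ln S = 1.7918, so J = 0.6408/1.7918 = 0.3577, i.e. 0.36 to 2 decimal places.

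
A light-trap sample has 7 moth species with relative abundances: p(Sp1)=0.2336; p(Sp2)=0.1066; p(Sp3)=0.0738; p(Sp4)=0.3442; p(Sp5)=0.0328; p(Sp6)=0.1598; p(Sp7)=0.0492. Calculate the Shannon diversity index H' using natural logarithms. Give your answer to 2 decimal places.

Each pᵢ ln pᵢ term (working shown to 4 dp, full precision carried): 0.2336×(-1.4541)=-0.3397, 0.1066×(-2.2387)=-0.2386, 0.0738×(-2.6064)=-0.1924, 0.3442×(-1.0665)=-0.3671, 0.0328×(-3.4173)=-0.1121, 0.1598×(-1.8338)=-0.2930, 0.0492×(-3.0119)=-0.1482.
Sum = -1.6911, so H' = 1.69.

1.69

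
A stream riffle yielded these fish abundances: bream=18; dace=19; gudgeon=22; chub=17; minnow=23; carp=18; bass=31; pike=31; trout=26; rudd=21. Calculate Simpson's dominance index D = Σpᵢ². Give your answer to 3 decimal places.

0.105

Total N = 18+19+22+17+23+18+31+31+26+21 = 226, so the proportions are 0.07965, 0.08407, 0.09735, 0.07522, 0.10177, 0.07965, 0.13717, 0.13717, 0.11504, 0.09292 (working shown to 5 dp, full precision carried).
D = 0.07965² + 0.08407² + 0.09735² + 0.07522² + 0.10177² + 0.07965² + 0.13717² + 0.13717² + 0.11504² + 0.09292² = 0.00634 + 0.00707 + 0.00948 + 0.00566 + 0.01036 + 0.00634 + 0.01882 + 0.01882 + 0.01324 + 0.00863 = 0.10475.
To 3 decimal places, D = 0.105.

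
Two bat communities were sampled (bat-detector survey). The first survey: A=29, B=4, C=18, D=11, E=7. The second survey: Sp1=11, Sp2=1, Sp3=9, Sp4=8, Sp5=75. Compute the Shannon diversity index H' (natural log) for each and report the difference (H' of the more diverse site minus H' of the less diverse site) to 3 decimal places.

0.478

The first survey: N=69, proportions 0.42029, 0.057971, 0.26087, 0.15942, 0.101449, giving H' = 1.404807 (working shown to 6 dp, full precision carried).
The second survey: N=104, proportions 0.105769, 0.009615, 0.086538, 0.076923, 0.721154, giving H' = 0.927093.
Difference = |1.404807 − 0.927093| = 0.477714, i.e. 0.478 to 3 decimal places.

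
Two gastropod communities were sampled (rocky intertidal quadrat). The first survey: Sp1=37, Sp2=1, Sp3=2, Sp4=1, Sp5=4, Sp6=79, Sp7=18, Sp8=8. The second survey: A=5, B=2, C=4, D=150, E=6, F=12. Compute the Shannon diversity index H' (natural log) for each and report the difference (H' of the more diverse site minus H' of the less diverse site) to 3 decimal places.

0.637

The first survey: N=150, proportions 0.24667, 0.00667, 0.01333, 0.00667, 0.02667, 0.52667, 0.12, 0.05333, giving H' = 1.31474 (working shown to 5 dp, full precision carried).
The second survey: N=179, proportions 0.02793, 0.01117, 0.02235, 0.83799, 0.03352, 0.06704, giving H' = 0.67820.
Difference = |1.31474 − 0.67820| = 0.63654, i.e. 0.637 to 3 decimal places.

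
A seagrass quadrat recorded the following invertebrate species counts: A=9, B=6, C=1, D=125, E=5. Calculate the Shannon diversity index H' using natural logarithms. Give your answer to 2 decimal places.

Total N = 9+6+1+125+5 = 146, so the proportions are 0.0616, 0.0411, 0.0068, 0.8562, 0.0342 (working shown to 4 dp, full precision carried).
Each pᵢ ln pᵢ term: 0.0616×(-2.7864)=-0.1718, 0.0411×(-3.1918)=-0.1312, 0.0068×(-4.9836)=-0.0341, 0.8562×(-0.1553)=-0.1330, 0.0342×(-3.3742)=-0.1156.
Sum = -0.5856, so H' = 0.59.

0.59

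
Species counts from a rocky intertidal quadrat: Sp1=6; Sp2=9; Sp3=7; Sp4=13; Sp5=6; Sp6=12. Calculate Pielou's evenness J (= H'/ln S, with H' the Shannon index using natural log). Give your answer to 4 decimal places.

0.9726

Total N = 6+9+7+13+6+12 = 53, so the proportions are 0.113208, 0.169811, 0.132075, 0.245283, 0.113208, 0.226415 (working shown to 6 dp, full precision carried).
H' = −Σ pᵢ ln pᵢ = −((-0.246626) + (-0.301087) + (-0.267371) + (-0.344707) + (-0.246626) + (-0.336314)) = 1.742731.
With S = 6 species, ln S = 1.791759, so J = 1.742731/1.791759 = 0.972637, i.e. 0.9726 to 4 decimal places.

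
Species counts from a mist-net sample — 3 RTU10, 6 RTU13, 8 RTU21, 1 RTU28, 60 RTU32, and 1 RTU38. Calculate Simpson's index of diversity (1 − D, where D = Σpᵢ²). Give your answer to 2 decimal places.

Total N = 3+6+8+1+60+1 = 79, so the proportions are 0.038, 0.0759, 0.1013, 0.0127, 0.7595, 0.0127 (working shown to 4 dp, full precision carried).
D = 0.038² + 0.0759² + 0.1013² + 0.0127² + 0.7595² + 0.0127² = 0.0014 + 0.0058 + 0.0103 + 0.0002 + 0.5768 + 0.0002 = 0.5946.
So 1 − D = 0.4054, i.e. 0.41 to 2 decimal places.

0.41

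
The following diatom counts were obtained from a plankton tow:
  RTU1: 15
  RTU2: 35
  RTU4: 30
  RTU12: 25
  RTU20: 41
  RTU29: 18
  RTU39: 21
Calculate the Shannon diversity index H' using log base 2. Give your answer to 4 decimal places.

2.7293

Total N = 15+35+30+25+41+18+21 = 185, so the proportions are 0.081081, 0.189189, 0.162162, 0.135135, 0.221622, 0.097297, 0.113514 (working shown to 6 dp, full precision carried).
Each pᵢ log₂ pᵢ term: 0.081081×(-3.624491)=-0.293878, 0.189189×(-2.402098)=-0.454451, 0.162162×(-2.624491)=-0.425593, 0.135135×(-2.887525)=-0.390206, 0.221622×(-2.173829)=-0.481768, 0.097297×(-3.361456)=-0.327061, 0.113514×(-3.139064)=-0.356326.
Sum = -2.729282, so H' = 2.7293.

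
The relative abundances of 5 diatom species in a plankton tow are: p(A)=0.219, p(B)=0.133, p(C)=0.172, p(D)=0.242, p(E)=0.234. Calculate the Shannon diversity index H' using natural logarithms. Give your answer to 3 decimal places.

1.587

Each pᵢ ln pᵢ term (working shown to 5 dp, full precision carried): 0.219×(-1.51868)=-0.33259, 0.133×(-2.01741)=-0.26832, 0.172×(-1.76026)=-0.30276, 0.242×(-1.41882)=-0.34335, 0.234×(-1.45243)=-0.33987.
Sum = -1.58690, so H' = 1.587.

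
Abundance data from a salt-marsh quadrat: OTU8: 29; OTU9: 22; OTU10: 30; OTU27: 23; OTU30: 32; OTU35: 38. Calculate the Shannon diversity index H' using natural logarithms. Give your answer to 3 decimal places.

1.774

Total N = 29+22+30+23+32+38 = 174, so the proportions are 0.16667, 0.12644, 0.17241, 0.13218, 0.18391, 0.21839 (working shown to 5 dp, full precision carried).
Each pᵢ ln pᵢ term: 0.16667×(-1.79176)=-0.29863, 0.12644×(-2.06801)=-0.26147, 0.17241×(-1.75786)=-0.30308, 0.13218×(-2.02356)=-0.26748, 0.18391×(-1.69332)=-0.31142, 0.21839×(-1.52147)=-0.33227.
Sum = -1.77435, so H' = 1.774.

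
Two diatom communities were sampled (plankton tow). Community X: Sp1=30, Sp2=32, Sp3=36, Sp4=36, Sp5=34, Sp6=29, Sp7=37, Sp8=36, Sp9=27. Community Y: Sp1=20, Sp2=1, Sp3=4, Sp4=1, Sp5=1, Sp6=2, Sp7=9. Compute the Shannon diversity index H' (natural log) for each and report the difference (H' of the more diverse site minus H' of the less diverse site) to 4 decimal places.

Community X: N=297, proportions 0.10101, 0.107744, 0.121212, 0.121212, 0.114478, 0.097643, 0.124579, 0.121212, 0.090909, giving H' = 2.191716 (working shown to 6 dp, full precision carried).
Community Y: N=38, proportions 0.526316, 0.026316, 0.105263, 0.026316, 0.026316, 0.052632, 0.236842, giving H' = 1.358083.
Difference = |2.191716 − 1.358083| = 0.833633, i.e. 0.8336 to 4 decimal places.

0.8336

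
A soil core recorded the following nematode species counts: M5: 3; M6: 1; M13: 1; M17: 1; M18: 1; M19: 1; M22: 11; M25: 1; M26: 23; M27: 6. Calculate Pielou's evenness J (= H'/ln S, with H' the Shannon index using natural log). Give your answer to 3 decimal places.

0.693

Total N = 3+1+1+1+1+1+11+1+23+6 = 49, so the proportions are 0.06122, 0.02041, 0.02041, 0.02041, 0.02041, 0.02041, 0.22449, 0.02041, 0.46939, 0.12245 (working shown to 5 dp, full precision carried).
H' = −Σ pᵢ ln pᵢ = −((-0.17101) + (-0.07942) + (-0.07942) + (-0.07942) + (-0.07942) + (-0.07942) + (-0.33537) + (-0.07942) + (-0.35501) + (-0.25715)) = 1.59509.
With S = 10 species, ln S = 2.30259, so J = 1.59509/2.30259 = 0.69274, i.e. 0.693 to 3 decimal places.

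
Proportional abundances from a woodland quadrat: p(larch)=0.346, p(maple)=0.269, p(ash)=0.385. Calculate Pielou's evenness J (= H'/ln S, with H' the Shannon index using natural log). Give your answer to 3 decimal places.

H' = −Σ pᵢ ln pᵢ = −((-0.36722) + (-0.35321) + (-0.36749)) = 1.08791 (working shown to 5 dp, full precision carried).
With S = 3 species, ln S = 1.09861, so J = 1.08791/1.09861 = 0.99026, i.e. 0.990 to 3 decimal places.

0.990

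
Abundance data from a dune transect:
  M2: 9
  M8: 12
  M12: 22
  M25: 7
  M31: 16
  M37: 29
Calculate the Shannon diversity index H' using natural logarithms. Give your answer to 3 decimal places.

1.678

Total N = 9+12+22+7+16+29 = 95, so the proportions are 0.09474, 0.12632, 0.23158, 0.07368, 0.16842, 0.30526 (working shown to 5 dp, full precision carried).
Each pᵢ ln pᵢ term: 0.09474×(-2.35665)=-0.22326, 0.12632×(-2.06897)=-0.26134, 0.23158×(-1.46283)=-0.33876, 0.07368×(-2.60797)=-0.19217, 0.16842×(-1.78129)=-0.30001, 0.30526×(-1.18658)=-0.36222.
Sum = -1.67776, so H' = 1.678.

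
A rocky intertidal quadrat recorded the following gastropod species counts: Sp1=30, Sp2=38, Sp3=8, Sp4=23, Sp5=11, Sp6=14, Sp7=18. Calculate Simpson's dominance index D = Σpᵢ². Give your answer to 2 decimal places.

0.18

Total N = 30+38+8+23+11+14+18 = 142, so the proportions are 0.2113, 0.2676, 0.0563, 0.162, 0.0775, 0.0986, 0.1268 (working shown to 4 dp, full precision carried).
D = 0.2113² + 0.2676² + 0.0563² + 0.162² + 0.0775² + 0.0986² + 0.1268² = 0.0446 + 0.0716 + 0.0032 + 0.0262 + 0.0060 + 0.0097 + 0.0161 = 0.1774.
To 2 decimal places, D = 0.18.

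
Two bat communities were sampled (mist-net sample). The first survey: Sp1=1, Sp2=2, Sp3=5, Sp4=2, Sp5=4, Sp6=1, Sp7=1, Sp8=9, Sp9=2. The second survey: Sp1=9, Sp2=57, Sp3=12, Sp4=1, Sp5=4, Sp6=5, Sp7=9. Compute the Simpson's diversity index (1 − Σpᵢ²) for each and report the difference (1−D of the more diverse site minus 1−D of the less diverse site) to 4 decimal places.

0.1944

The first survey: N=27, proportions 0.037037, 0.074074, 0.185185, 0.074074, 0.148148, 0.037037, 0.037037, 0.333333, 0.074074, giving 1−D = 0.812071 (working shown to 6 dp, full precision carried).
The second survey: N=97, proportions 0.092784, 0.587629, 0.123711, 0.010309, 0.041237, 0.051546, 0.092784, giving 1−D = 0.617706.
Difference = |0.812071 − 0.617706| = 0.194365, i.e. 0.1944 to 4 decimal places.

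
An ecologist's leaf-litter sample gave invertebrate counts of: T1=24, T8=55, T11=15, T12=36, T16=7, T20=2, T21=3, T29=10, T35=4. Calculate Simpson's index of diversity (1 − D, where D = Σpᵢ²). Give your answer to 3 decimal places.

Total N = 24+55+15+36+7+2+3+10+4 = 156, so the proportions are 0.15385, 0.35256, 0.09615, 0.23077, 0.04487, 0.01282, 0.01923, 0.0641, 0.02564 (working shown to 5 dp, full precision carried).
D = 0.15385² + 0.35256² + 0.09615² + 0.23077² + 0.04487² + 0.01282² + 0.01923² + 0.0641² + 0.02564² = 0.02367 + 0.12430 + 0.00925 + 0.05325 + 0.00201 + 0.00016 + 0.00037 + 0.00411 + 0.00066 = 0.21778.
So 1 − D = 0.78222, i.e. 0.782 to 3 decimal places.

0.782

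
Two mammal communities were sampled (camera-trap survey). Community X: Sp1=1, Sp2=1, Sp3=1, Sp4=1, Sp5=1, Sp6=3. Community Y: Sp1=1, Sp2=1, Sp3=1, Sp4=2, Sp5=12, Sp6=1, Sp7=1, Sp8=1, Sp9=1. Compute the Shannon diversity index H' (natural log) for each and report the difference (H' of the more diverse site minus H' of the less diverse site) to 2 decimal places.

Community X: N=8, proportions 0.125, 0.125, 0.125, 0.125, 0.125, 0.375, giving H' = 1.6675 (working shown to 4 dp, full precision carried).
Community Y: N=21, proportions 0.0476, 0.0476, 0.0476, 0.0952, 0.5714, 0.0476, 0.0476, 0.0476, 0.0476, giving H' = 1.5586.
Difference = |1.6675 − 1.5586| = 0.1089, i.e. 0.11 to 2 decimal places.

0.11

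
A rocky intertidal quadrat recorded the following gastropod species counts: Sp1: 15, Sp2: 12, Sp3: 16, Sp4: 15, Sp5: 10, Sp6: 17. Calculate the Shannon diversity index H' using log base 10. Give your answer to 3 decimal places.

0.772

Total N = 15+12+16+15+10+17 = 85, so the proportions are 0.17647, 0.14118, 0.18824, 0.17647, 0.11765, 0.2 (working shown to 5 dp, full precision carried).
Each pᵢ log₁₀ pᵢ term: 0.17647×(-0.75333)=-0.13294, 0.14118×(-0.85024)=-0.12003, 0.18824×(-0.72530)=-0.13653, 0.17647×(-0.75333)=-0.13294, 0.11765×(-0.92942)=-0.10934, 0.2×(-0.69897)=-0.13979.
Sum = -0.77158, so H' = 0.772.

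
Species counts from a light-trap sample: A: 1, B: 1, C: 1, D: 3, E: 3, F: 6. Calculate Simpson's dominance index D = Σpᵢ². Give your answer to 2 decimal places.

Total N = 1+1+1+3+3+6 = 15, so the proportions are 0.0667, 0.0667, 0.0667, 0.2, 0.2, 0.4 (working shown to 4 dp, full precision carried).
D = 0.0667² + 0.0667² + 0.0667² + 0.2² + 0.2² + 0.4² = 0.0044 + 0.0044 + 0.0044 + 0.0400 + 0.0400 + 0.1600 = 0.2533.
To 2 decimal places, D = 0.25.

0.25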